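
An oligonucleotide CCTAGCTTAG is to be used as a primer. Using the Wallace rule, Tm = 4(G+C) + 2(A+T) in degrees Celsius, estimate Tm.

30°C

Counting bases: T=3, C=3, A=2, G=2
So N_AT = 5 and N_GC = 5.
Tm = 4·5 + 2·5 = 20 + 10 = 30°C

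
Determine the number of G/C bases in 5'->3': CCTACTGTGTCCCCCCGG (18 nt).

13

Counting bases: A=1, G=4, C=9, T=4
G+C = 4 + 9 = 13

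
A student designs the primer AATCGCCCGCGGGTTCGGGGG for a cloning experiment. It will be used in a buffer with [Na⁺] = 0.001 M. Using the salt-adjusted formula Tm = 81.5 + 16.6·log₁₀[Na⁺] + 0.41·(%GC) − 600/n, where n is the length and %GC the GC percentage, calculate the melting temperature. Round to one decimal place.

34.4°C

Length n = 21. Counting bases: A=2, C=6, T=3, G=10
G+C = 16, so %GC = 16/21 × 100 = 76.19%
Salt term: 16.6 × (-3) = -49.8
GC term: 0.41 × 76.19 = 31.238; length term: −600/21 = −28.571
Tm = 81.5 + (-49.8) + 31.238 − 28.571 = 34.367 → 34.4°C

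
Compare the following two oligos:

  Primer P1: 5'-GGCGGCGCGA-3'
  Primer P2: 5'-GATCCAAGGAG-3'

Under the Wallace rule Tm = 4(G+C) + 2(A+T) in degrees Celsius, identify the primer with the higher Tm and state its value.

Primer P1, 38°C

Primer P1: A+T=1, G+C=9 → Tm = 2(1)+4(9) = 38°C
Primer P2: A+T=5, G+C=6 → Tm = 2(5)+4(6) = 34°C
38°C vs 34°C → primer P1 is higher.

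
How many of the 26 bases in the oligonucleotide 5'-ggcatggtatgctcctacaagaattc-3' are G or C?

12

Base counts: A=7, G=6, T=7, C=6
Total G or C: 6 + 6 = 12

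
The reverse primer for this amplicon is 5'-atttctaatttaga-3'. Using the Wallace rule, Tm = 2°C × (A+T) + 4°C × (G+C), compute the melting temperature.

C=1, G=1, A=5, T=7
So N_AT = 12 and N_GC = 2.
Tm = 2×12 + 4×2 = 32°C

32°C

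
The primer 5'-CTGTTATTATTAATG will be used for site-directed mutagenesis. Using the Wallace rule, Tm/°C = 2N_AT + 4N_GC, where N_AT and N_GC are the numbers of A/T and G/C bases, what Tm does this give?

Base counts: A=4, T=8, C=1, G=2
A+T = 12, G+C = 3
Tm = 2(12) + 4(3) = 24 + 12 = 36°C

36°C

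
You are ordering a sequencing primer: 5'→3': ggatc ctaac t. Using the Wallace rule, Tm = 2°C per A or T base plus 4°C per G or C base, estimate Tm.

32°C

Base counts: A=3, C=3, G=2, T=3
AT pairs contribute 6, GC pairs contribute 5.
Tm = 2(6) + 4(5) = 12 + 20 = 32°C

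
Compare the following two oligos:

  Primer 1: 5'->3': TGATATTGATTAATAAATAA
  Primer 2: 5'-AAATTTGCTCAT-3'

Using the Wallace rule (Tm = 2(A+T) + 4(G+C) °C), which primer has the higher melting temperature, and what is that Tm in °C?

Primer 1: A+T=18, G+C=2 → Tm = 2(18)+4(2) = 44°C
Primer 2: A+T=9, G+C=3 → Tm = 2(9)+4(3) = 30°C
44°C vs 30°C → primer 1 is higher.

Primer 1, 44°C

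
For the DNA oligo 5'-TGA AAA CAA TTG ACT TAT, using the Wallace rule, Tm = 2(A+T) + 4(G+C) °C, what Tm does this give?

44°C

Counting bases: A=8, T=6, C=2, G=2
A+T = 14, G+C = 4
Tm = 4·4 + 2·14 = 16 + 28 = 44°C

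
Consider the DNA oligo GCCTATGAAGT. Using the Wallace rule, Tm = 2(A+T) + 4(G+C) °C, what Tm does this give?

Base counts: A=3, G=3, T=3, C=2
A+T = 6, G+C = 5
Tm = 2(6) + 4(5) = 12 + 20 = 32°C

32°C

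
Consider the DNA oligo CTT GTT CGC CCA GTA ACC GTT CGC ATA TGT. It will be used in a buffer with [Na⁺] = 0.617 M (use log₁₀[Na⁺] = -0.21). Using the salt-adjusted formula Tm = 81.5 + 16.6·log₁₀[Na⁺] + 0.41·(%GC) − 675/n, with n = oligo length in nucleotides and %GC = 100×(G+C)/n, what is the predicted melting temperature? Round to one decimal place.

76.0°C

Length n = 30. Counting bases: G=6, T=10, A=5, C=9
G+C = 15, so %GC = 15/30 × 100 = 50%
Salt term: 16.6 × (-0.21) = -3.486
GC term: 0.41 × 50 = 20.5; length term: −675/30 = −22.5
Tm = 81.5 + (-3.486) + 20.5 − 22.5 = 76.014 → 76.0°C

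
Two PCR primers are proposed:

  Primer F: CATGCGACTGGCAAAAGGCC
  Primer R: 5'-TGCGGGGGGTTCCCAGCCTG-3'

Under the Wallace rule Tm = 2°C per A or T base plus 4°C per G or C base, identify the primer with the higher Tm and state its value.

Primer R, 70°C

Primer F: A+T=8, G+C=12 → Tm = 2(8)+4(12) = 64°C
Primer R: A+T=5, G+C=15 → Tm = 2(5)+4(15) = 70°C
64°C vs 70°C → primer R is higher.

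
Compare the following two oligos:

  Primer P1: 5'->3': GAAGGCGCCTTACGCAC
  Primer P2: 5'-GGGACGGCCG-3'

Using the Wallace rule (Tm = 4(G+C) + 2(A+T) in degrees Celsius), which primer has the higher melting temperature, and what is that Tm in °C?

Primer P1: A+T=6, G+C=11 → Tm = 2(6)+4(11) = 56°C
Primer P2: A+T=1, G+C=9 → Tm = 2(1)+4(9) = 38°C
56°C vs 38°C → primer P1 is higher.

Primer P1, 56°C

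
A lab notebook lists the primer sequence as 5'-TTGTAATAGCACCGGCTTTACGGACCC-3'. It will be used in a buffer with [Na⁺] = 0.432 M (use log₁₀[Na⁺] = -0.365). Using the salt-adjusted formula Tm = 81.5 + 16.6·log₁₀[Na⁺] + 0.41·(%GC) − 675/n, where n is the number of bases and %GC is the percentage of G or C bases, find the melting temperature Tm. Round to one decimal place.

Length n = 27. Scanning the sequence gives A=6, T=7, G=6, C=8.
G+C = 14, so %GC = 14/27 × 100 = 51.852%
Salt term: 16.6 × (-0.365) = -6.059
GC term: 0.41 × 51.852 = 21.259; length term: −675/27 = −25
Tm = 81.5 + (-6.059) + 21.259 − 25 = 71.7 → 71.7°C

71.7°C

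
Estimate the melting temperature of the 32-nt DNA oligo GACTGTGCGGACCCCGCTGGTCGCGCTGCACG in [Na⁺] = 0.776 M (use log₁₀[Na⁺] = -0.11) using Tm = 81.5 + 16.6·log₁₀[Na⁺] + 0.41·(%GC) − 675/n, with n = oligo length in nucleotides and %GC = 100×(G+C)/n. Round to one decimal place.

89.3°C

Length n = 32. Scanning the sequence gives A=3, C=12, T=5, G=12.
G+C = 24, so %GC = 24/32 × 100 = 75%
Salt term: 16.6 × (-0.11) = -1.826
GC term: 0.41 × 75 = 30.75; length term: −675/32 = −21.094
Tm = 81.5 + (-1.826) + 30.75 − 21.094 = 89.33 → 89.3°C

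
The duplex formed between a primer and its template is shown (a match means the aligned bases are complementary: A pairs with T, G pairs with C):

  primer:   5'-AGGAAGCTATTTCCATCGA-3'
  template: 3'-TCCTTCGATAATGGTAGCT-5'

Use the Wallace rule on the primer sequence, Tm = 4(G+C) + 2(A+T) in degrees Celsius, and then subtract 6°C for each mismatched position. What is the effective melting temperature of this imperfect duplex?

Primer base counts: A=6, T=5, G=4, C=4 → A+T=11, G+C=8
Perfect-match Tm = 2(11) + 4(8) = 22 + 32 = 54°C
Mismatches (positions where the bases are not complementary): 1 (at position 12)
Effective Tm = 54 − 1×6 = 54 − 6 = 48°C

48°C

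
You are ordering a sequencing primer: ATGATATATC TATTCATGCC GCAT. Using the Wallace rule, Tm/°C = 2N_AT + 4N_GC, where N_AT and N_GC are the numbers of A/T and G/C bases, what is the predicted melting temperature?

Scanning the sequence gives G=3, C=5, A=7, T=9.
So N_AT = 16 and N_GC = 8.
Tm = 2×16 + 4×8 = 64°C

64°C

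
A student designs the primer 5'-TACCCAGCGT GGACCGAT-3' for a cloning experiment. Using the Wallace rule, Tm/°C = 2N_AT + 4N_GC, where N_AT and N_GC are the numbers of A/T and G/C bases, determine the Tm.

Scanning the sequence gives A=4, C=6, G=5, T=3.
A+T = 7, G+C = 11
Tm = 2(7) + 4(11) = 14 + 44 = 58°C

58°C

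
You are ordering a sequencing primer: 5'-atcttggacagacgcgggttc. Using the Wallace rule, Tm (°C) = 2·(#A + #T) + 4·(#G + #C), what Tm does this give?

66°C

Scanning the sequence gives C=5, A=4, G=7, T=5.
A+T = 9, G+C = 12
Tm = 2×9 + 4×12 = 66°C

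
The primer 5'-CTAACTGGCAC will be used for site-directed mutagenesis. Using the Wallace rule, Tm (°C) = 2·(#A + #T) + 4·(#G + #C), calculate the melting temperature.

34°C

Scanning the sequence gives G=2, T=2, C=4, A=3.
AT pairs contribute 5, GC pairs contribute 6.
Tm = 2(5) + 4(6) = 10 + 24 = 34°C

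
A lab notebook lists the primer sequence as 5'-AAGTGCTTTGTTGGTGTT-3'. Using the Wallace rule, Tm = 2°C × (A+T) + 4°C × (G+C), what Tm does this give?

Counting bases: A=2, G=6, C=1, T=9
So N_AT = 11 and N_GC = 7.
Tm = 2(11) + 4(7) = 22 + 28 = 50°C

50°C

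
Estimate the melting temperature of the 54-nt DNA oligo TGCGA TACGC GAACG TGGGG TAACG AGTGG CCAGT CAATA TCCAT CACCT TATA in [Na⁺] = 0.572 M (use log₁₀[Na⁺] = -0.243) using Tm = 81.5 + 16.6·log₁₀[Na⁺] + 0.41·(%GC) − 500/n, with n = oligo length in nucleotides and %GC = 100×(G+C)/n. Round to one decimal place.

Length n = 54. Counting bases: C=13, G=14, A=15, T=12
G+C = 27, so %GC = 27/54 × 100 = 50%
Salt term: 16.6 × (-0.243) = -4.034
GC term: 0.41 × 50 = 20.5; length term: −500/54 = −9.259
Tm = 81.5 + (-4.034) + 20.5 − 9.259 = 88.707 → 88.7°C

88.7°C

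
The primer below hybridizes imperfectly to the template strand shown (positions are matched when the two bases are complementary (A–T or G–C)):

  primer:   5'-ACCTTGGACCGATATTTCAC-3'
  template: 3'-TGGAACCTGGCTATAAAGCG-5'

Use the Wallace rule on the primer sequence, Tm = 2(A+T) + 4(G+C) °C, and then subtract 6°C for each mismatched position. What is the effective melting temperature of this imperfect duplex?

Primer base counts: A=5, T=6, G=3, C=6 → A+T=11, G+C=9
Perfect-match Tm = 2(11) + 4(9) = 22 + 36 = 58°C
Mismatches (positions where the bases are not complementary): 1 (at position 19)
Effective Tm = 58 − 1×6 = 58 − 6 = 52°C

52°C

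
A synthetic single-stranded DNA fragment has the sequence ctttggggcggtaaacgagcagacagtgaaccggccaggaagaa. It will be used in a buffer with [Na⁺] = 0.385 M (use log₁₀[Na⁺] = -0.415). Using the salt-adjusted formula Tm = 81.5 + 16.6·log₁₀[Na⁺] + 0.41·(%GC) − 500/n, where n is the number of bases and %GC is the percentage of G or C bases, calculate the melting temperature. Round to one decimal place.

86.5°C

Length n = 44. Base counts: C=9, T=5, G=16, A=14
G+C = 25, so %GC = 25/44 × 100 = 56.818%
Salt term: 16.6 × (-0.415) = -6.889
GC term: 0.41 × 56.818 = 23.295; length term: −500/44 = −11.364
Tm = 81.5 + (-6.889) + 23.295 − 11.364 = 86.542 → 86.5°C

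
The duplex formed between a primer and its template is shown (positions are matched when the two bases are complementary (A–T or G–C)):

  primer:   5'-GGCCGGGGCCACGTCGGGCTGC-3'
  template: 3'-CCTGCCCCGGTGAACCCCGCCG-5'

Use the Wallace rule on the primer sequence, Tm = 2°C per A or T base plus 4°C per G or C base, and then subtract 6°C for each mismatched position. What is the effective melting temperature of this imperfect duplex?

58°C

Primer base counts: A=1, T=2, G=11, C=8 → A+T=3, G+C=19
Perfect-match Tm = 2(3) + 4(19) = 6 + 76 = 82°C
Mismatches (positions where the bases are not complementary): 4 (at positions 3, 13, 15, 20)
Effective Tm = 82 − 4×6 = 82 − 24 = 58°C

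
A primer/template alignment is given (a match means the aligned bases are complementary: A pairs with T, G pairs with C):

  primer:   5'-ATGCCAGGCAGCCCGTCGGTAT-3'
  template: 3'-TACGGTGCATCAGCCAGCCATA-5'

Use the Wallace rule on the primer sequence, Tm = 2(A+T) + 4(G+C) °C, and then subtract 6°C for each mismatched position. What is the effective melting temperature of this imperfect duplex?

Primer base counts: A=4, T=4, G=7, C=7 → A+T=8, G+C=14
Perfect-match Tm = 2(8) + 4(14) = 16 + 56 = 72°C
Mismatches (positions where the bases are not complementary): 4 (at positions 7, 9, 12, 14)
Effective Tm = 72 − 4×6 = 72 − 24 = 48°C

48°C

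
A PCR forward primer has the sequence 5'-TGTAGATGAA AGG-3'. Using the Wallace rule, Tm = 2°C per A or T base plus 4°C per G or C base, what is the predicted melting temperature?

36°C

Base counts: C=0, G=5, A=5, T=3
So N_AT = 8 and N_GC = 5.
Tm = 2×8 + 4×5 = 36°C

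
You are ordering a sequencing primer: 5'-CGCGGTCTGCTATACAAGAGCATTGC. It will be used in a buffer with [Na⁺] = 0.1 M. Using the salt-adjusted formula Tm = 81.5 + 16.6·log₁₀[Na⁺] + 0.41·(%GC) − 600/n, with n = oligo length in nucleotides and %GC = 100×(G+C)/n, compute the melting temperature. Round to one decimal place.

Length n = 26. Base counts: C=7, A=6, T=6, G=7
G+C = 14, so %GC = 14/26 × 100 = 53.846%
Salt term: 16.6 × (-1) = -16.6
GC term: 0.41 × 53.846 = 22.077; length term: −600/26 = −23.077
Tm = 81.5 + (-16.6) + 22.077 − 23.077 = 63.9 → 63.9°C

63.9°C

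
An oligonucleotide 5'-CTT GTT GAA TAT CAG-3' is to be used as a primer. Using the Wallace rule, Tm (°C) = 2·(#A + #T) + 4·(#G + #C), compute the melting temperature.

40°C

T=6, C=2, A=4, G=3
A+T = 10, G+C = 5
Tm = 2(10) + 4(5) = 20 + 20 = 40°C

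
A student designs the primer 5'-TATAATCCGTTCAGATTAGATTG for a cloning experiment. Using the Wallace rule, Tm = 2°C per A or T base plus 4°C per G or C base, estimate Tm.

60°C

Base counts: T=9, A=7, C=3, G=4
AT pairs contribute 16, GC pairs contribute 7.
Tm = 2(16) + 4(7) = 32 + 28 = 60°C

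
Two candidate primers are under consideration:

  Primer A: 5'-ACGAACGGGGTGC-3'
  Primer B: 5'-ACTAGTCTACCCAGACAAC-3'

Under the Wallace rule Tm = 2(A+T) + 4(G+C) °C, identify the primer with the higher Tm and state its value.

Primer A: A+T=4, G+C=9 → Tm = 2(4)+4(9) = 44°C
Primer B: A+T=10, G+C=9 → Tm = 2(10)+4(9) = 56°C
44°C vs 56°C → primer B is higher.

Primer B, 56°C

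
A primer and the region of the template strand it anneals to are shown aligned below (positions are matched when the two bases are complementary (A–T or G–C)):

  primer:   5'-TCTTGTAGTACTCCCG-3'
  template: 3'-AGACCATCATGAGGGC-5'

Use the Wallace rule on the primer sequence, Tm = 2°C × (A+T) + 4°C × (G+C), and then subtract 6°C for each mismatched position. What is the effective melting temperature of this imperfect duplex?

42°C

Primer base counts: A=2, T=6, G=3, C=5 → A+T=8, G+C=8
Perfect-match Tm = 2(8) + 4(8) = 16 + 32 = 48°C
Mismatches (positions where the bases are not complementary): 1 (at position 4)
Effective Tm = 48 − 1×6 = 48 − 6 = 42°C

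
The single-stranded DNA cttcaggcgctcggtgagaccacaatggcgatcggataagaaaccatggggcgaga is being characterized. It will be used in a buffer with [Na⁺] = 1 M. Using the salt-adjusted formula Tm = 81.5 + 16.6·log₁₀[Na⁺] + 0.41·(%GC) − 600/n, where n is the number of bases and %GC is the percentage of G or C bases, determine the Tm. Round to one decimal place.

Length n = 56. Counting bases: T=8, G=19, A=16, C=13
G+C = 32, so %GC = 32/56 × 100 = 57.143%
Salt term: 16.6 × (0) = 0
GC term: 0.41 × 57.143 = 23.429; length term: −600/56 = −10.714
Tm = 81.5 + (0) + 23.429 − 10.714 = 94.215 → 94.2°C

94.2°C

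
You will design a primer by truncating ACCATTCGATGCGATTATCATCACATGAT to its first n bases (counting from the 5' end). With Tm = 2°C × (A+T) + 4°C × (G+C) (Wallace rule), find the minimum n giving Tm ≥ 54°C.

n = 19

First 18 bases: ACCATTCGATGCGATTAT → Tm = 50°C (< 54°C)
First 19 bases: ACCATTCGATGCGATTATC → Tm = 54°C (≥ 54°C)
Since every base adds ≥2°C, Tm only increases with n, so the threshold is first crossed at n = 19.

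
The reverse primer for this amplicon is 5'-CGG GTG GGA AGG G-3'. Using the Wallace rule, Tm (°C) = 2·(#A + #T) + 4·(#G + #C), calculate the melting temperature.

46°C

Scanning the sequence gives G=9, T=1, C=1, A=2.
A+T = 3, G+C = 10
Tm = 2×3 + 4×10 = 46°C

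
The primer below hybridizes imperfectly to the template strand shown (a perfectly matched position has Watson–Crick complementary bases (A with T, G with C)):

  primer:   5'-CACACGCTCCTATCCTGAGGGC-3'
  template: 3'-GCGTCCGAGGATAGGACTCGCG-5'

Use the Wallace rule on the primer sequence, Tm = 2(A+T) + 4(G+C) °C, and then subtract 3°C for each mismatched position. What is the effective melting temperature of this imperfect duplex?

Primer base counts: A=4, T=4, G=5, C=9 → A+T=8, G+C=14
Perfect-match Tm = 2(8) + 4(14) = 16 + 56 = 72°C
Mismatches (positions where the bases are not complementary): 3 (at positions 2, 5, 20)
Effective Tm = 72 − 3×3 = 72 − 9 = 63°C

63°C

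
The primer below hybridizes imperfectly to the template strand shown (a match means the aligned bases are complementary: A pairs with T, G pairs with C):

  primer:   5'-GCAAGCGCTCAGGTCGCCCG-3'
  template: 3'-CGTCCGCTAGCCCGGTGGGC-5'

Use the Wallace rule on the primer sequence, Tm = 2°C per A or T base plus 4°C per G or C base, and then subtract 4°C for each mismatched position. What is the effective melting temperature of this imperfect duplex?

Primer base counts: A=3, T=2, G=7, C=8 → A+T=5, G+C=15
Perfect-match Tm = 2(5) + 4(15) = 10 + 60 = 70°C
Mismatches (positions where the bases are not complementary): 5 (at positions 4, 8, 11, 14, 16)
Effective Tm = 70 − 5×4 = 70 − 20 = 50°C

50°C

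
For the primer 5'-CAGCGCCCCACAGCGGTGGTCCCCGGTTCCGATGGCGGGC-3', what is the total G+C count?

31

Counting bases: G=15, C=16, T=5, A=4
G+C = 15 + 16 = 31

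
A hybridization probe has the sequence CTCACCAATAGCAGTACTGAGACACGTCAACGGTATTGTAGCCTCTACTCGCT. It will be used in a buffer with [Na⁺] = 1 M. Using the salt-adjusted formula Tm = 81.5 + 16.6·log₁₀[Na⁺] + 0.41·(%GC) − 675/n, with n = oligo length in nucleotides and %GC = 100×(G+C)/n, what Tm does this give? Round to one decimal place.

88.9°C

Length n = 53. Counting bases: G=10, C=16, A=14, T=13
G+C = 26, so %GC = 26/53 × 100 = 49.057%
Salt term: 16.6 × (0) = 0
GC term: 0.41 × 49.057 = 20.113; length term: −675/53 = −12.736
Tm = 81.5 + (0) + 20.113 − 12.736 = 88.877 → 88.9°C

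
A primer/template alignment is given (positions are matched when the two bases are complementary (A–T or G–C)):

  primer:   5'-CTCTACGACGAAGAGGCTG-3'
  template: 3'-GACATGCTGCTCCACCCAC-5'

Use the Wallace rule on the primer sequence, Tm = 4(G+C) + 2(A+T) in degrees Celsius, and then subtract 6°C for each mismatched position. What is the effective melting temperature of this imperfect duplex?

36°C

Primer base counts: A=5, T=3, G=6, C=5 → A+T=8, G+C=11
Perfect-match Tm = 2(8) + 4(11) = 16 + 44 = 60°C
Mismatches (positions where the bases are not complementary): 4 (at positions 3, 12, 14, 17)
Effective Tm = 60 − 4×6 = 60 − 24 = 36°C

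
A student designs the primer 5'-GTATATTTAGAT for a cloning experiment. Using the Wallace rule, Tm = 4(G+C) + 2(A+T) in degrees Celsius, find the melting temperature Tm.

28°C

Scanning the sequence gives A=4, T=6, G=2, C=0.
A+T = 10, G+C = 2
Tm = 2(10) + 4(2) = 20 + 8 = 28°C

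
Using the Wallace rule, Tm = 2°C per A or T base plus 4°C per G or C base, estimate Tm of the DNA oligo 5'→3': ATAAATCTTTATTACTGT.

T=9, A=6, G=1, C=2
A+T = 15, G+C = 3
Tm = 4·3 + 2·15 = 12 + 30 = 42°C

42°C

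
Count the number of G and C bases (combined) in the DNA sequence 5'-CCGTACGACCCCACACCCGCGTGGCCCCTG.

Base counts: G=7, T=3, A=4, C=16
Total G or C: 7 + 16 = 23

23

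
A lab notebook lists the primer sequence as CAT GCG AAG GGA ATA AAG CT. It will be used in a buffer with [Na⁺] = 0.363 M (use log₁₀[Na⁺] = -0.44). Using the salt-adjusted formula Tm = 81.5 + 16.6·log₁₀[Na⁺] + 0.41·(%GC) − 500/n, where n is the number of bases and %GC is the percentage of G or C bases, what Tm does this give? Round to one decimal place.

67.6°C

Length n = 20. Counting bases: C=3, T=3, A=8, G=6
G+C = 9, so %GC = 9/20 × 100 = 45%
Salt term: 16.6 × (-0.44) = -7.304
GC term: 0.41 × 45 = 18.45; length term: −500/20 = −25
Tm = 81.5 + (-7.304) + 18.45 − 25 = 67.646 → 67.6°C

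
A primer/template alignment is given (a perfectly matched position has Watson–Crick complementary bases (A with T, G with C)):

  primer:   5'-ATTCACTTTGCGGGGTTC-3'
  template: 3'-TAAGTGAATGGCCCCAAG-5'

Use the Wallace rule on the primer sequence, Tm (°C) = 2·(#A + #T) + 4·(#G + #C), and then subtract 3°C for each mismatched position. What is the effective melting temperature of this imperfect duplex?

48°C

Primer base counts: A=2, T=7, G=5, C=4 → A+T=9, G+C=9
Perfect-match Tm = 2(9) + 4(9) = 18 + 36 = 54°C
Mismatches (positions where the bases are not complementary): 2 (at positions 9, 10)
Effective Tm = 54 − 2×3 = 54 − 6 = 48°C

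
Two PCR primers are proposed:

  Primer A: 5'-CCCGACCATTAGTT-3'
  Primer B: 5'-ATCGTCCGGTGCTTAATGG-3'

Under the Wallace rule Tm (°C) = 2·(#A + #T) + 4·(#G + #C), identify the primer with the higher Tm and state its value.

Primer A: A+T=7, G+C=7 → Tm = 2(7)+4(7) = 42°C
Primer B: A+T=9, G+C=10 → Tm = 2(9)+4(10) = 58°C
42°C vs 58°C → primer B is higher.

Primer B, 58°C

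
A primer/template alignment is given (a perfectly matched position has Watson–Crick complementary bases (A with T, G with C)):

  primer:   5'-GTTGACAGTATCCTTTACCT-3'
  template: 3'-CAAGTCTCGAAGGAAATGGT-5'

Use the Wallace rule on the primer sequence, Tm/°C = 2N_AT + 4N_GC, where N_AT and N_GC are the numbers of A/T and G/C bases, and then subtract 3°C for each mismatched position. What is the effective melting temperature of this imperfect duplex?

41°C

Primer base counts: A=4, T=8, G=3, C=5 → A+T=12, G+C=8
Perfect-match Tm = 2(12) + 4(8) = 24 + 32 = 56°C
Mismatches (positions where the bases are not complementary): 5 (at positions 4, 6, 9, 10, 20)
Effective Tm = 56 − 5×3 = 56 − 15 = 41°C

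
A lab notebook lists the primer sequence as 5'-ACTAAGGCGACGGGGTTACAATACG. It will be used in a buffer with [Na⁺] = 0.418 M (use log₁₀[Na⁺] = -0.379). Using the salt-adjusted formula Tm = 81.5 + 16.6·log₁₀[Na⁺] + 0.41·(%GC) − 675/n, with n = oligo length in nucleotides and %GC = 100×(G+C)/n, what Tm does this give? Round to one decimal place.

Length n = 25. Scanning the sequence gives C=5, G=8, A=8, T=4.
G+C = 13, so %GC = 13/25 × 100 = 52%
Salt term: 16.6 × (-0.379) = -6.291
GC term: 0.41 × 52 = 21.32; length term: −675/25 = −27
Tm = 81.5 + (-6.291) + 21.32 − 27 = 69.529 → 69.5°C

69.5°C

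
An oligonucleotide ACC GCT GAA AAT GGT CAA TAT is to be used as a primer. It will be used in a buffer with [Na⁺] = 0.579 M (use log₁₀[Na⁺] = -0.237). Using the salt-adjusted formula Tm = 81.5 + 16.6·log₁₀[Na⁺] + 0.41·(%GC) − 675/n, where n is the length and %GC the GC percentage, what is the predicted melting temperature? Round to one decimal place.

Length n = 21. T=5, G=4, A=8, C=4
G+C = 8, so %GC = 8/21 × 100 = 38.095%
Salt term: 16.6 × (-0.237) = -3.934
GC term: 0.41 × 38.095 = 15.619; length term: −675/21 = −32.143
Tm = 81.5 + (-3.934) + 15.619 − 32.143 = 61.042 → 61.0°C

61.0°C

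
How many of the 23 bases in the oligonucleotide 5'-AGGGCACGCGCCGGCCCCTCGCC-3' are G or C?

20

Base counts: A=2, C=12, G=8, T=1
G+C = 8 + 12 = 20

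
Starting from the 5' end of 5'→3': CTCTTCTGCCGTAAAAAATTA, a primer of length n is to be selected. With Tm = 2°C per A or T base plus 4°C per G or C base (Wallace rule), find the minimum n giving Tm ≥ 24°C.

n = 8

First 7 bases: CTCTTCT → Tm = 20°C (< 24°C)
First 8 bases: CTCTTCTG → Tm = 24°C (≥ 24°C)
Since every base adds ≥2°C, Tm only increases with n, so the threshold is first crossed at n = 8.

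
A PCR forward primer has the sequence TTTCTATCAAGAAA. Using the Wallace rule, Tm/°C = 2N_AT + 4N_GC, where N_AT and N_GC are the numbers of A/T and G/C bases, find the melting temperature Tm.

Scanning the sequence gives G=1, C=2, A=6, T=5.
So N_AT = 11 and N_GC = 3.
Tm = 2(11) + 4(3) = 22 + 12 = 34°C

34°C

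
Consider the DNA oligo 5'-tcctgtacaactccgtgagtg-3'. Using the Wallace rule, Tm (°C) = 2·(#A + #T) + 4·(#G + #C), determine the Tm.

Counting bases: C=6, G=5, T=6, A=4
A+T = 10, G+C = 11
Tm = 2(10) + 4(11) = 20 + 44 = 64°C

64°C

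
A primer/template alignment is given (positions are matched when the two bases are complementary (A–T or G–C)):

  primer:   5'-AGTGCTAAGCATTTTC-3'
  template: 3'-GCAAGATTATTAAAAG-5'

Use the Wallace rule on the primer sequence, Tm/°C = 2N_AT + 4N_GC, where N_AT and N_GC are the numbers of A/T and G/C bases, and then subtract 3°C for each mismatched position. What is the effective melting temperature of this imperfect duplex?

Primer base counts: A=4, T=6, G=3, C=3 → A+T=10, G+C=6
Perfect-match Tm = 2(10) + 4(6) = 20 + 24 = 44°C
Mismatches (positions where the bases are not complementary): 4 (at positions 1, 4, 9, 10)
Effective Tm = 44 − 4×3 = 44 − 12 = 32°C

32°C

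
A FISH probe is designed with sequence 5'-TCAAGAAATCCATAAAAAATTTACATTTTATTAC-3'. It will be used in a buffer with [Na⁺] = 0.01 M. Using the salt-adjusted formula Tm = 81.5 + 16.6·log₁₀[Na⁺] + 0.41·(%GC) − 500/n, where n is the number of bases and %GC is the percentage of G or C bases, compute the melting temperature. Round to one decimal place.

40.8°C

Length n = 34. T=12, A=16, G=1, C=5
G+C = 6, so %GC = 6/34 × 100 = 17.647%
Salt term: 16.6 × (-2) = -33.2
GC term: 0.41 × 17.647 = 7.235; length term: −500/34 = −14.706
Tm = 81.5 + (-33.2) + 7.235 − 14.706 = 40.829 → 40.8°C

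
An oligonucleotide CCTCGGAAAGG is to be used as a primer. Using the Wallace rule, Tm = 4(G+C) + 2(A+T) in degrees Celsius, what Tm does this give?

Scanning the sequence gives G=4, A=3, T=1, C=3.
A+T = 4, G+C = 7
Tm = 2×4 + 4×7 = 36°C

36°C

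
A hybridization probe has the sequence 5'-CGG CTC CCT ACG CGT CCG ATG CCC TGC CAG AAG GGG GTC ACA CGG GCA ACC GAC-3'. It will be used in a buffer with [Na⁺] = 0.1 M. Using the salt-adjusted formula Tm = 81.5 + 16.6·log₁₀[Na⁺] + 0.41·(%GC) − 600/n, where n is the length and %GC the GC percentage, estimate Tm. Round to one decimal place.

82.6°C

Length n = 54. G=17, T=6, A=10, C=21
G+C = 38, so %GC = 38/54 × 100 = 70.37%
Salt term: 16.6 × (-1) = -16.6
GC term: 0.41 × 70.37 = 28.852; length term: −600/54 = −11.111
Tm = 81.5 + (-16.6) + 28.852 − 11.111 = 82.641 → 82.6°C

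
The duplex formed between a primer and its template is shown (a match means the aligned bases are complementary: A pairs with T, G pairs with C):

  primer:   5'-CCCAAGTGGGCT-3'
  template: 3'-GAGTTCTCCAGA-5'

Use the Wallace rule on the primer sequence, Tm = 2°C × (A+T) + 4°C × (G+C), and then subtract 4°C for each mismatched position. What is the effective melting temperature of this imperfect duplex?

Primer base counts: A=2, T=2, G=4, C=4 → A+T=4, G+C=8
Perfect-match Tm = 2(4) + 4(8) = 8 + 32 = 40°C
Mismatches (positions where the bases are not complementary): 3 (at positions 2, 7, 10)
Effective Tm = 40 − 3×4 = 40 − 12 = 28°C

28°C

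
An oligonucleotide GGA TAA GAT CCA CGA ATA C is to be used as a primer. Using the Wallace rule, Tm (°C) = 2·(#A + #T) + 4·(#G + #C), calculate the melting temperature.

Base counts: A=8, T=3, G=4, C=4
AT pairs contribute 11, GC pairs contribute 8.
Tm = 4·8 + 2·11 = 32 + 22 = 54°C

54°C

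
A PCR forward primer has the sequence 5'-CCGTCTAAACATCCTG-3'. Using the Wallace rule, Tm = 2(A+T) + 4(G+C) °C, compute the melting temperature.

48°C

Counting bases: A=4, C=6, G=2, T=4
So N_AT = 8 and N_GC = 8.
Tm = 2(8) + 4(8) = 16 + 32 = 48°C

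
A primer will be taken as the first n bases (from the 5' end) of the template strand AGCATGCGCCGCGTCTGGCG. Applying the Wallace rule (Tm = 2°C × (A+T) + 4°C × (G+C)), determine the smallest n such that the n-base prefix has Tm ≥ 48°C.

n = 14

First 13 bases: AGCATGCGCCGCG → Tm = 46°C (< 48°C)
First 14 bases: AGCATGCGCCGCGT → Tm = 48°C (≥ 48°C)
Each additional base adds 2°C (A/T) or 4°C (G/C), so Tm is non-decreasing in n; n = 14 is the first length to reach 48°C.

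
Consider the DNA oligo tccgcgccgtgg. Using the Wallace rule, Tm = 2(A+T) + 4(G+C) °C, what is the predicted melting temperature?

Counting bases: G=5, A=0, C=5, T=2
A+T = 2, G+C = 10
Tm = 2(2) + 4(10) = 4 + 40 = 44°C

44°C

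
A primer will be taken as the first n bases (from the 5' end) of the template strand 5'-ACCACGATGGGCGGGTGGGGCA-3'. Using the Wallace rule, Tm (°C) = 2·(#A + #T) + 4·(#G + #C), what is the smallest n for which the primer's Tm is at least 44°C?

n = 13

First 12 bases: ACCACGATGGGC → Tm = 40°C (< 44°C)
First 13 bases: ACCACGATGGGCG → Tm = 44°C (≥ 44°C)
Since every base adds ≥2°C, Tm only increases with n, so the threshold is first crossed at n = 13.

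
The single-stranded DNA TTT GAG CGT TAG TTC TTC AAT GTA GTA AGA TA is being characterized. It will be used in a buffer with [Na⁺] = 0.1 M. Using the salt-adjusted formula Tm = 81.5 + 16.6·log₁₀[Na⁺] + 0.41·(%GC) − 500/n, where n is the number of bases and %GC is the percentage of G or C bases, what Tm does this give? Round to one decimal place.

62.1°C

Length n = 32. Base counts: G=7, C=3, A=9, T=13
G+C = 10, so %GC = 10/32 × 100 = 31.25%
Salt term: 16.6 × (-1) = -16.6
GC term: 0.41 × 31.25 = 12.812; length term: −500/32 = −15.625
Tm = 81.5 + (-16.6) + 12.812 − 15.625 = 62.087 → 62.1°C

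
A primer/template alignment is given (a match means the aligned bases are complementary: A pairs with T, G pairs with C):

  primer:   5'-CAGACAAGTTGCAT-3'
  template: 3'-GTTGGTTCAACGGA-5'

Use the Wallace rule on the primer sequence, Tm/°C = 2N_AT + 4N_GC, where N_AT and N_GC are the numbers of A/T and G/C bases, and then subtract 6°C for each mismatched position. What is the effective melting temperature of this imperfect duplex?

Primer base counts: A=5, T=3, G=3, C=3 → A+T=8, G+C=6
Perfect-match Tm = 2(8) + 4(6) = 16 + 24 = 40°C
Mismatches (positions where the bases are not complementary): 3 (at positions 3, 4, 13)
Effective Tm = 40 − 3×6 = 40 − 18 = 22°C

22°C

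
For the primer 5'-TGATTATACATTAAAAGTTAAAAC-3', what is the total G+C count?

T=8, C=2, G=2, A=12
G+C = 2 + 2 = 4

4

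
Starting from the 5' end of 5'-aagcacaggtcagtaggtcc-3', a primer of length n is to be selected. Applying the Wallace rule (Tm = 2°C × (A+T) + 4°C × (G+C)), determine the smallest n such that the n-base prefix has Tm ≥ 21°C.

First 7 bases: AAGCACA → Tm = 20°C (< 21°C)
First 8 bases: AAGCACAG → Tm = 24°C (≥ 21°C)
Each additional base adds 2°C (A/T) or 4°C (G/C), so Tm is non-decreasing in n; n = 8 is the first length to reach 21°C.

n = 8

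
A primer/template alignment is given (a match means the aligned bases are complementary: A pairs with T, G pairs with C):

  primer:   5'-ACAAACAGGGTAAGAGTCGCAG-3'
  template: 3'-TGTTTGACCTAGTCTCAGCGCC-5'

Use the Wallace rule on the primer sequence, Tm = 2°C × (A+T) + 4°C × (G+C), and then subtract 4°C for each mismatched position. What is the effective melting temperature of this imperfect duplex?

Primer base counts: A=9, T=2, G=7, C=4 → A+T=11, G+C=11
Perfect-match Tm = 2(11) + 4(11) = 22 + 44 = 66°C
Mismatches (positions where the bases are not complementary): 4 (at positions 7, 10, 12, 21)
Effective Tm = 66 − 4×4 = 66 − 16 = 50°C

50°C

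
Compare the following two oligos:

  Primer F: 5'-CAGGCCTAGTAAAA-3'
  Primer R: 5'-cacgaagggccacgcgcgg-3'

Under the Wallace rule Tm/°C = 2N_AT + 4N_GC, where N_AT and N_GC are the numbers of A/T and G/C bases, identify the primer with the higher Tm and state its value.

Primer F: A+T=8, G+C=6 → Tm = 2(8)+4(6) = 40°C
Primer R: A+T=4, G+C=15 → Tm = 2(4)+4(15) = 68°C
40°C vs 68°C → primer R is higher.

Primer R, 68°C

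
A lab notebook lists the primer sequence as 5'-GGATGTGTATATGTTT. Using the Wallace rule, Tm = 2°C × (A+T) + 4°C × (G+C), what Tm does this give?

42°C

Base counts: T=8, A=3, C=0, G=5
AT pairs contribute 11, GC pairs contribute 5.
Tm = 4·5 + 2·11 = 20 + 22 = 42°C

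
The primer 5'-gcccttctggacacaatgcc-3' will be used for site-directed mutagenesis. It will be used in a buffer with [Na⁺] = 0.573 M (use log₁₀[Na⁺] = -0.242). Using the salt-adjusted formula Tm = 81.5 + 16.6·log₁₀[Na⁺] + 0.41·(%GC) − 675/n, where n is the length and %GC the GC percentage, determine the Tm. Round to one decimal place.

68.3°C

Length n = 20. Counting bases: T=4, C=8, A=4, G=4
G+C = 12, so %GC = 12/20 × 100 = 60%
Salt term: 16.6 × (-0.242) = -4.017
GC term: 0.41 × 60 = 24.6; length term: −675/20 = −33.75
Tm = 81.5 + (-4.017) + 24.6 − 33.75 = 68.333 → 68.3°C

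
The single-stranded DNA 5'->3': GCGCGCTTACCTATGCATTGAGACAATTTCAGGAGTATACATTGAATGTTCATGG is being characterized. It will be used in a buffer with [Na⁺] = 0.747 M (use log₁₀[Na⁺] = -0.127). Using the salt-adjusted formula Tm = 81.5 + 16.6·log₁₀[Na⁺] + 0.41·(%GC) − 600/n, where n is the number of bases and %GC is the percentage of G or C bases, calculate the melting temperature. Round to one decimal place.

Length n = 55. Base counts: G=13, T=17, C=10, A=15
G+C = 23, so %GC = 23/55 × 100 = 41.818%
Salt term: 16.6 × (-0.127) = -2.108
GC term: 0.41 × 41.818 = 17.145; length term: −600/55 = −10.909
Tm = 81.5 + (-2.108) + 17.145 − 10.909 = 85.628 → 85.6°C

85.6°C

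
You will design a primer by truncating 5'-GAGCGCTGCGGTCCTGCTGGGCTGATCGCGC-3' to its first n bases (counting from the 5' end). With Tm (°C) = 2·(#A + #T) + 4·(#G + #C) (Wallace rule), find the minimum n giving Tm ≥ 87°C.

n = 26

First 25 bases: GAGCGCTGCGGTCCTGCTGGGCTGA → Tm = 86°C (< 87°C)
First 26 bases: GAGCGCTGCGGTCCTGCTGGGCTGAT → Tm = 88°C (≥ 87°C)
Each additional base adds 2°C (A/T) or 4°C (G/C), so Tm is non-decreasing in n; n = 26 is the first length to reach 87°C.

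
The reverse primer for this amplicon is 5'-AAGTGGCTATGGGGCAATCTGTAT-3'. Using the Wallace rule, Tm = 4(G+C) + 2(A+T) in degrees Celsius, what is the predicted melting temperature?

Base counts: G=8, A=6, C=3, T=7
So N_AT = 13 and N_GC = 11.
Tm = 4·11 + 2·13 = 44 + 26 = 70°C

70°C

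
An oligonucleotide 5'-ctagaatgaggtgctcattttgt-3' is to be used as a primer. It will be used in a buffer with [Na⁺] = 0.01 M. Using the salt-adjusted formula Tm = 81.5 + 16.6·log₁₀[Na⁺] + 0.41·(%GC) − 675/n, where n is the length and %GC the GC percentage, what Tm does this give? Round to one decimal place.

35.0°C

Length n = 23. A=5, C=3, T=9, G=6
G+C = 9, so %GC = 9/23 × 100 = 39.13%
Salt term: 16.6 × (-2) = -33.2
GC term: 0.41 × 39.13 = 16.043; length term: −675/23 = −29.348
Tm = 81.5 + (-33.2) + 16.043 − 29.348 = 34.995 → 35.0°C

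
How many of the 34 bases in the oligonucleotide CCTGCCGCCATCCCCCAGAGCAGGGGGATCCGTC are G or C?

25

Counting bases: A=5, G=10, T=4, C=15
G+C = 10 + 15 = 25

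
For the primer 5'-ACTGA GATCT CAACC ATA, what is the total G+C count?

7

Scanning the sequence gives A=7, C=5, T=4, G=2.
G+C = 2 + 5 = 7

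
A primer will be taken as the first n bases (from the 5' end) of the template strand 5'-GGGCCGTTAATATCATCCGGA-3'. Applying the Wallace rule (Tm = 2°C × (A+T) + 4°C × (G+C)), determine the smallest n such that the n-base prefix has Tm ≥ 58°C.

First 18 bases: GGGCCGTTAATATCATCC → Tm = 54°C (< 58°C)
First 19 bases: GGGCCGTTAATATCATCCG → Tm = 58°C (≥ 58°C)
Each additional base adds 2°C (A/T) or 4°C (G/C), so Tm is non-decreasing in n; n = 19 is the first length to reach 58°C.

n = 19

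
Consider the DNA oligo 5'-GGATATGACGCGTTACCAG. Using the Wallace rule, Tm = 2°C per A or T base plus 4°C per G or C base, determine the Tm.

58°C

Base counts: G=6, C=4, A=5, T=4
AT pairs contribute 9, GC pairs contribute 10.
Tm = 2(9) + 4(10) = 18 + 40 = 58°C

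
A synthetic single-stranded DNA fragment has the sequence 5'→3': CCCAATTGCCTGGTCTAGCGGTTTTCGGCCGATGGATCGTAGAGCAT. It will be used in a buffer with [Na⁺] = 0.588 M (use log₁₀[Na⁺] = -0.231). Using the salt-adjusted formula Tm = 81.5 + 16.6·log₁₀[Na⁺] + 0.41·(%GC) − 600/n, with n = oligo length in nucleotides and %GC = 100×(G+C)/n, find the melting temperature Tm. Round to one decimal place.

87.6°C

Length n = 47. Counting bases: T=13, A=8, C=12, G=14
G+C = 26, so %GC = 26/47 × 100 = 55.319%
Salt term: 16.6 × (-0.231) = -3.835
GC term: 0.41 × 55.319 = 22.681; length term: −600/47 = −12.766
Tm = 81.5 + (-3.835) + 22.681 − 12.766 = 87.58 → 87.6°C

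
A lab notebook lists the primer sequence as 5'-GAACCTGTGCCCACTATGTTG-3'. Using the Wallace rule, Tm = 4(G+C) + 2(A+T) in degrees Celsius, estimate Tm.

64°C

A=4, C=6, G=5, T=6
AT pairs contribute 10, GC pairs contribute 11.
Tm = 4·11 + 2·10 = 44 + 20 = 64°C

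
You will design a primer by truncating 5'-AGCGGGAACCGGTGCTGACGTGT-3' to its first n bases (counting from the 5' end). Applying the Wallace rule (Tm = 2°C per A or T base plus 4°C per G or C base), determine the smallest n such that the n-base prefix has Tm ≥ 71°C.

n = 22

First 21 bases: AGCGGGAACCGGTGCTGACGT → Tm = 70°C (< 71°C)
First 22 bases: AGCGGGAACCGGTGCTGACGTG → Tm = 74°C (≥ 71°C)
Since every base adds ≥2°C, Tm only increases with n, so the threshold is first crossed at n = 22.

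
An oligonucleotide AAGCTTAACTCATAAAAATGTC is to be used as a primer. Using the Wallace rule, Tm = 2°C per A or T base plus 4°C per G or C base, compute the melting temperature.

Base counts: A=10, T=6, C=4, G=2
AT pairs contribute 16, GC pairs contribute 6.
Tm = 4·6 + 2·16 = 24 + 32 = 56°C

56°C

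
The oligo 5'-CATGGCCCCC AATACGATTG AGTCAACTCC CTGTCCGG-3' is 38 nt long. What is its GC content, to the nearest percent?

58%

Counting bases: T=8, A=8, C=14, G=8
G+C = 8 + 14 = 22 out of 38 bases
%GC = 22/38 × 100 = 57.89% ≈ 58%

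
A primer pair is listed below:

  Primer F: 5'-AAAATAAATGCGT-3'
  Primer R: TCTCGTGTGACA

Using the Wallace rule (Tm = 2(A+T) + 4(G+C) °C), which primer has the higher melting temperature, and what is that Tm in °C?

Primer F: A+T=10, G+C=3 → Tm = 2(10)+4(3) = 32°C
Primer R: A+T=6, G+C=6 → Tm = 2(6)+4(6) = 36°C
32°C vs 36°C → primer R is higher.

Primer R, 36°C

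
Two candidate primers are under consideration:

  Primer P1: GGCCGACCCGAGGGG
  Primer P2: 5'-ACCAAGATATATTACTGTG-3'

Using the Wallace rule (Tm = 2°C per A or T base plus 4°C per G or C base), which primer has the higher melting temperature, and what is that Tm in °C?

Primer P1: A+T=2, G+C=13 → Tm = 2(2)+4(13) = 56°C
Primer P2: A+T=13, G+C=6 → Tm = 2(13)+4(6) = 50°C
56°C vs 50°C → primer P1 is higher.

Primer P1, 56°C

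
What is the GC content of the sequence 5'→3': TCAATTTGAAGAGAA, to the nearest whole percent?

27%

Counting bases: A=7, T=4, G=3, C=1
G+C = 3 + 1 = 4 out of 15 bases
%GC = 4/15 × 100 = 26.67% ≈ 27%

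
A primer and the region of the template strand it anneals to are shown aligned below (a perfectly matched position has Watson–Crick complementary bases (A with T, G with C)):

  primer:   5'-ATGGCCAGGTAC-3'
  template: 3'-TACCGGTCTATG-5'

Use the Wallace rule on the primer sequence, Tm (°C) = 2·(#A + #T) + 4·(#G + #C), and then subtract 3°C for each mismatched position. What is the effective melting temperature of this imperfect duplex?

35°C

Primer base counts: A=3, T=2, G=4, C=3 → A+T=5, G+C=7
Perfect-match Tm = 2(5) + 4(7) = 10 + 28 = 38°C
Mismatches (positions where the bases are not complementary): 1 (at position 9)
Effective Tm = 38 − 1×3 = 38 − 3 = 35°C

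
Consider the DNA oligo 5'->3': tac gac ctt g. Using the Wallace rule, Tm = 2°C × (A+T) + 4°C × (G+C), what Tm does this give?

30°C

Scanning the sequence gives C=3, G=2, A=2, T=3.
A+T = 5, G+C = 5
Tm = 2×5 + 4×5 = 30°C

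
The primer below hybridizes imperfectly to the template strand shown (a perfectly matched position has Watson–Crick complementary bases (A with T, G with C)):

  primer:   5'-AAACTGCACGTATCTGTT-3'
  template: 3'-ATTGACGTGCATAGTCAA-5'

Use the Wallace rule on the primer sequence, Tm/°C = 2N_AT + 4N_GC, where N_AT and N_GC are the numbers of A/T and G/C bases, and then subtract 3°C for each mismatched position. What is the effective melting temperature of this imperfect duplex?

Primer base counts: A=5, T=6, G=3, C=4 → A+T=11, G+C=7
Perfect-match Tm = 2(11) + 4(7) = 22 + 28 = 50°C
Mismatches (positions where the bases are not complementary): 2 (at positions 1, 15)
Effective Tm = 50 − 2×3 = 50 − 6 = 44°C

44°C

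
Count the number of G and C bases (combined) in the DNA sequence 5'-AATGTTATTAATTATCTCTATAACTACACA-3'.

6

Counting bases: A=12, G=1, T=12, C=5
G+C = 1 + 5 = 6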